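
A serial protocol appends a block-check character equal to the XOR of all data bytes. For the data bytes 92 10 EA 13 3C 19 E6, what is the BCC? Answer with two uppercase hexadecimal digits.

XOR the bytes together:
  start with 0x92
  0x92 ⊕ 0x10 = 0x82
  0x82 ⊕ 0xEA = 0x68
  0x68 ⊕ 0x13 = 0x7B
  0x7B ⊕ 0x3C = 0x47
  0x47 ⊕ 0x19 = 0x5E
  0x5E ⊕ 0xE6 = 0xB8

B8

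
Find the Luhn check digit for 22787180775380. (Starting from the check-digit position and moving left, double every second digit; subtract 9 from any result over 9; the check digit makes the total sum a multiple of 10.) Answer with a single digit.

2

Partial digits right→left: 0 8 3 5 7 7 0 8 1 7 8 7 2 2
Double every second digit counting from the check-digit position (so the 1st, 3rd, 5th, ... of the partial from the right).
  doubled (with −9 where >9): 0 6 5 0 2 7 4 → sum 24
  kept as-is: 8 5 7 8 7 7 2 → sum 44
Total = 24 + 44 = 68.
Check digit = (10 − (68 mod 10)) mod 10 = 2.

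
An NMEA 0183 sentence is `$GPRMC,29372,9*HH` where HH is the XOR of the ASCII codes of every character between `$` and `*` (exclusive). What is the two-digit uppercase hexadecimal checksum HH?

XOR the ASCII codes of the payload characters:
  'G' = 0x47 → acc = 0x47
  'P' = 0x50 → acc = 0x17
  'R' = 0x52 → acc = 0x45
  'M' = 0x4D → acc = 0x08
  'C' = 0x43 → acc = 0x4B
  ',' = 0x2C → acc = 0x67
  '2' = 0x32 → acc = 0x55
  '9' = 0x39 → acc = 0x6C
  '3' = 0x33 → acc = 0x5F
  '7' = 0x37 → acc = 0x68
  '2' = 0x32 → acc = 0x5A
  ',' = 0x2C → acc = 0x76
  '9' = 0x39 → acc = 0x4F
Checksum = 0x4F.

4F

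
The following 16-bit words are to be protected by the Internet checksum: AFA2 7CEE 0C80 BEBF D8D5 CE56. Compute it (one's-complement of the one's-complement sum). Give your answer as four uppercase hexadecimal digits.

6102

One's-complement addition (fold any carry out of bit 15 back into bit 0):
  0xAFA2 + 0x7CEE = 0x12C90 → wrap carry → 0x2C91
  0x2C91 + 0x0C80 = 0x03911
  0x3911 + 0xBEBF = 0x0F7D0
  0xF7D0 + 0xD8D5 = 0x1D0A5 → wrap carry → 0xD0A6
  0xD0A6 + 0xCE56 = 0x19EFC → wrap carry → 0x9EFD
One's-complement sum = 0x9EFD.
Checksum = ~0x9EFD & 0xFFFF = 0x6102.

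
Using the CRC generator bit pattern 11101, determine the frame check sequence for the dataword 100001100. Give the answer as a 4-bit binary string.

1000

Append 4 zeros: 1000011000000. Divide by 11101 (XOR where the leading bit is 1):
  pos 0: 10000 XOR 11101 = 01101
  pos 1: 11011 XOR 11101 = 00110
  pos 3: 11010 XOR 11101 = 00111
  pos 5: 11100 XOR 11101 = 00001
Remainder (last 4 bits) = 1000. This is the CRC / FCS.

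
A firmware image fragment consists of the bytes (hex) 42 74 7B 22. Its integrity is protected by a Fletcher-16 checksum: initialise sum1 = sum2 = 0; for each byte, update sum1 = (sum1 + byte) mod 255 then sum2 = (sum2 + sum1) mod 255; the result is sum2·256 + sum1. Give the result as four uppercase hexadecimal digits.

Running sums (mod 255):
  after byte 0 (42): sum1=66, sum2=66
  after byte 1 (74): sum1=182, sum2=248
  after byte 2 (7B): sum1=50, sum2=43
  after byte 3 (22): sum1=84, sum2=127
Checksum = sum2·256 + sum1 = 127·256 + 84 = 32596 = 0x7F54.

7F54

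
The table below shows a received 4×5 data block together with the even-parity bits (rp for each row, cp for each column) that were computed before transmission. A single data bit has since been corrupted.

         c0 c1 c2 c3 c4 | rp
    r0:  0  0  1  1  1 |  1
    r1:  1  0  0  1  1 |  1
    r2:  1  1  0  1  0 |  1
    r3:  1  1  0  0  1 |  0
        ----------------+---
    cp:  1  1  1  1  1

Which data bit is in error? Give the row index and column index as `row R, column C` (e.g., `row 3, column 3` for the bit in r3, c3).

row 3, column 1

Recompute each row's even parity and compare to rp:
  r0: data parity 1, sent rp 1 → ok
  r1: data parity 1, sent rp 1 → ok
  r2: data parity 1, sent rp 1 → ok
  r3: data parity 1, sent rp 0 → mismatch
Recompute each column's even parity and compare to cp:
  c0: data parity 1, sent cp 1 → ok
  c1: data parity 0, sent cp 1 → mismatch
  c2: data parity 1, sent cp 1 → ok
  c3: data parity 1, sent cp 1 → ok
  c4: data parity 1, sent cp 1 → ok
Exactly one row (r3) and one column (c1) fail → the flipped bit is at their intersection.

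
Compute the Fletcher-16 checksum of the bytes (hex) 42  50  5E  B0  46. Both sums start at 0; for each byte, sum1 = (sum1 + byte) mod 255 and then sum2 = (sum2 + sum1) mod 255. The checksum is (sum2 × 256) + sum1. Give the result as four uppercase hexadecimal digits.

Running sums (mod 255):
  after byte 0 (42): sum1=66, sum2=66
  after byte 1 (50): sum1=146, sum2=212
  after byte 2 (5E): sum1=240, sum2=197
  after byte 3 (B0): sum1=161, sum2=103
  after byte 4 (46): sum1=231, sum2=79
Checksum = sum2·256 + sum1 = 79·256 + 231 = 20455 = 0x4FE7.

4FE7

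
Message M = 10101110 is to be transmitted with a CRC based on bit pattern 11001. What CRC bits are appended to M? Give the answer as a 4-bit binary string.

Append 4 zeros: 101011100000. Divide by 11001 (XOR where the leading bit is 1):
  pos 0: 10101 XOR 11001 = 01100
  pos 1: 11001 XOR 11001 = 00000
  pos 6: 10000 XOR 11001 = 01001
  pos 7: 10010 XOR 11001 = 01011
Remainder (last 4 bits) = 1011. This is the CRC / FCS.

1011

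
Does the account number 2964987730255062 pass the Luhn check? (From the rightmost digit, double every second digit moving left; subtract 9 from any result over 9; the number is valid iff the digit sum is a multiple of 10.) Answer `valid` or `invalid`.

From the right, keep odd positions and double even positions (subtract 9 from any doubled value over 9):
  doubled (positions 2,4,...): 3 1 4 6 5 9 3 4 → sum 35
  kept (positions 1,3,...): 2 0 5 0 7 8 4 9 → sum 35
Total = 70.
70 mod 10 = 0, so the number is valid.

valid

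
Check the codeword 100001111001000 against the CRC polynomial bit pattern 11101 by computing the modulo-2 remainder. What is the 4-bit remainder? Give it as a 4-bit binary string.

0000

Modulo-2 division of 100001111001000 by 11101:
  pos 0: 10000 XOR 11101 = 01101
  pos 1: 11011 XOR 11101 = 00110
  pos 3: 11011 XOR 11101 = 00110
  pos 5: 11010 XOR 11101 = 00111
  pos 7: 11101 XOR 11101 = 00000
Remainder = 0000 (zero — the frame passes the CRC check).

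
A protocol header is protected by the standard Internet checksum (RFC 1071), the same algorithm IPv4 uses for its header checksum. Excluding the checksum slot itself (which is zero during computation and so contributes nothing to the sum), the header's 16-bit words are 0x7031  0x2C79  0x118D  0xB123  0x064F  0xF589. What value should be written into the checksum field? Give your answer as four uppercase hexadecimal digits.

A4CB

One's-complement addition (fold any carry out of bit 15 back into bit 0):
  0x7031 + 0x2C79 = 0x09CAA
  0x9CAA + 0x118D = 0x0AE37
  0xAE37 + 0xB123 = 0x15F5A → wrap carry → 0x5F5B
  0x5F5B + 0x064F = 0x065AA
  0x65AA + 0xF589 = 0x15B33 → wrap carry → 0x5B34
One's-complement sum = 0x5B34.
Checksum = ~0x5B34 & 0xFFFF = 0xA4CB.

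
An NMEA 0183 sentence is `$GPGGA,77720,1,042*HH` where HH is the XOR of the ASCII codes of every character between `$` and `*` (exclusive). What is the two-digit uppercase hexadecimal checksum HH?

48

XOR the ASCII codes of the payload characters:
  'G' = 0x47 → acc = 0x47
  'P' = 0x50 → acc = 0x17
  'G' = 0x47 → acc = 0x50
  'G' = 0x47 → acc = 0x17
  'A' = 0x41 → acc = 0x56
  ',' = 0x2C → acc = 0x7A
  '7' = 0x37 → acc = 0x4D
  '7' = 0x37 → acc = 0x7A
  '7' = 0x37 → acc = 0x4D
  '2' = 0x32 → acc = 0x7F
  '0' = 0x30 → acc = 0x4F
  ',' = 0x2C → acc = 0x63
  '1' = 0x31 → acc = 0x52
  ',' = 0x2C → acc = 0x7E
  '0' = 0x30 → acc = 0x4E
  '4' = 0x34 → acc = 0x7A
  '2' = 0x32 → acc = 0x48
Checksum = 0x48.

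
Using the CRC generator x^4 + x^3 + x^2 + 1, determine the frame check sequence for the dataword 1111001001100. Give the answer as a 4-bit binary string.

Append 4 zeros: 11110010011000000. Divide by 11101 (XOR where the leading bit is 1):
  pos 0: 11110 XOR 11101 = 00011
  pos 3: 11010 XOR 11101 = 00111
  pos 5: 11101 XOR 11101 = 00000
  pos 10: 10000 XOR 11101 = 01101
  pos 11: 11010 XOR 11101 = 00111
Remainder (last 4 bits) = 1110. This is the CRC / FCS.

1110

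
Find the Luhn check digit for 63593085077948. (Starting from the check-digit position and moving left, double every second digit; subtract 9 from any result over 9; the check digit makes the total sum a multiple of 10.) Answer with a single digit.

0

Partial digits right→left: 8 4 9 7 7 0 5 8 0 3 9 5 3 6
Double every second digit counting from the check-digit position (so the 1st, 3rd, 5th, ... of the partial from the right).
  doubled (with −9 where >9): 7 9 5 1 0 9 6 → sum 37
  kept as-is: 4 7 0 8 3 5 6 → sum 33
Total = 37 + 33 = 70.
Check digit = (10 − (70 mod 10)) mod 10 = 0.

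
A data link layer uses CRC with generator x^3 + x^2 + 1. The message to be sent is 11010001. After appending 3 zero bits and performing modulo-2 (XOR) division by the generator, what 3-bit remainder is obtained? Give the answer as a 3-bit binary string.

101

Append 3 zeros: 11010001000. Divide by 1101 (XOR where the leading bit is 1):
  pos 0: 1101 XOR 1101 = 0000
  pos 7: 1000 XOR 1101 = 0101
Remainder (last 3 bits) = 101. This is the CRC / FCS.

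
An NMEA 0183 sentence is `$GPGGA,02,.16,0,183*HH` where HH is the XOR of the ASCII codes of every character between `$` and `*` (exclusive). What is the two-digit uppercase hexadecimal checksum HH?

XOR the ASCII codes of the payload characters:
  'G' = 0x47 → acc = 0x47
  'P' = 0x50 → acc = 0x17
  'G' = 0x47 → acc = 0x50
  'G' = 0x47 → acc = 0x17
  'A' = 0x41 → acc = 0x56
  ',' = 0x2C → acc = 0x7A
  '0' = 0x30 → acc = 0x4A
  '2' = 0x32 → acc = 0x78
  ',' = 0x2C → acc = 0x54
  '.' = 0x2E → acc = 0x7A
  '1' = 0x31 → acc = 0x4B
  '6' = 0x36 → acc = 0x7D
  ',' = 0x2C → acc = 0x51
  '0' = 0x30 → acc = 0x61
  ',' = 0x2C → acc = 0x4D
  '1' = 0x31 → acc = 0x7C
  '8' = 0x38 → acc = 0x44
  '3' = 0x33 → acc = 0x77
Checksum = 0x77.

77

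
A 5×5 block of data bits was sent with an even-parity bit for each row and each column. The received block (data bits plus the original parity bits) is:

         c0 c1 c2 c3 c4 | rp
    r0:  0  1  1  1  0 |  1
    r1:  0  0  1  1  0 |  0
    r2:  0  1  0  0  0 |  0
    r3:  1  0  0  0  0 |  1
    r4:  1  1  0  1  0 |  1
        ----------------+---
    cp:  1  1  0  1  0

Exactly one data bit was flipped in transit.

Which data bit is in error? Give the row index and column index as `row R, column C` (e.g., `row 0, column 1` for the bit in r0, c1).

Recompute each row's even parity and compare to rp:
  r0: data parity 1, sent rp 1 → ok
  r1: data parity 0, sent rp 0 → ok
  r2: data parity 1, sent rp 0 → mismatch
  r3: data parity 1, sent rp 1 → ok
  r4: data parity 1, sent rp 1 → ok
Recompute each column's even parity and compare to cp:
  c0: data parity 0, sent cp 1 → mismatch
  c1: data parity 1, sent cp 1 → ok
  c2: data parity 0, sent cp 0 → ok
  c3: data parity 1, sent cp 1 → ok
  c4: data parity 0, sent cp 0 → ok
Exactly one row (r2) and one column (c0) fail → the flipped bit is at their intersection.

row 2, column 0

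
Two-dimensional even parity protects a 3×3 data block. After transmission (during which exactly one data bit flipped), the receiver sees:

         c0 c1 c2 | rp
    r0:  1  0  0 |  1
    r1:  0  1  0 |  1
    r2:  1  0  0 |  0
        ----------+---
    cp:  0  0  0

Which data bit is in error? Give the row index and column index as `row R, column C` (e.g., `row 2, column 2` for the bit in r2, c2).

row 2, column 1

Recompute each row's even parity and compare to rp:
  r0: data parity 1, sent rp 1 → ok
  r1: data parity 1, sent rp 1 → ok
  r2: data parity 1, sent rp 0 → mismatch
Recompute each column's even parity and compare to cp:
  c0: data parity 0, sent cp 0 → ok
  c1: data parity 1, sent cp 0 → mismatch
  c2: data parity 0, sent cp 0 → ok
Exactly one row (r2) and one column (c1) fail → the flipped bit is at their intersection.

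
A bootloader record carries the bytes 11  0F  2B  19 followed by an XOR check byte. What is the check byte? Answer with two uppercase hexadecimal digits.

XOR the bytes together:
  start with 0x11
  0x11 ⊕ 0x0F = 0x1E
  0x1E ⊕ 0x2B = 0x35
  0x35 ⊕ 0x19 = 0x2C

2C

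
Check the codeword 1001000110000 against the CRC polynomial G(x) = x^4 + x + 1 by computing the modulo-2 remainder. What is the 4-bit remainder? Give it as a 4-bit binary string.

0000

Modulo-2 division of 1001000110000 by 10011:
  pos 0: 10010 XOR 10011 = 00001
  pos 4: 10011 XOR 10011 = 00000
Remainder = 0000 (zero — the frame passes the CRC check).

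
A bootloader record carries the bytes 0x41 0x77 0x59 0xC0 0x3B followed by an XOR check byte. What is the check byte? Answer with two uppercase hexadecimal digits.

XOR the bytes together:
  start with 0x41
  0x41 ⊕ 0x77 = 0x36
  0x36 ⊕ 0x59 = 0x6F
  0x6F ⊕ 0xC0 = 0xAF
  0xAF ⊕ 0x3B = 0x94

94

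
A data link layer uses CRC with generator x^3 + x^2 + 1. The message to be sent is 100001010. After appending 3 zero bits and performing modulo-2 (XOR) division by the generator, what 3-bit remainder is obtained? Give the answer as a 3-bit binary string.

Append 3 zeros: 100001010000. Divide by 1101 (XOR where the leading bit is 1):
  pos 0: 1000 XOR 1101 = 0101
  pos 1: 1010 XOR 1101 = 0111
  pos 2: 1111 XOR 1101 = 0010
  pos 4: 1001 XOR 1101 = 0100
  pos 5: 1000 XOR 1101 = 0101
  pos 6: 1010 XOR 1101 = 0111
  pos 7: 1110 XOR 1101 = 0011
Remainder (last 3 bits) = 110. This is the CRC / FCS.

110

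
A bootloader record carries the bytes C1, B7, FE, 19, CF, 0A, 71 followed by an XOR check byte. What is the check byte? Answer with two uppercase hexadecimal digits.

25

XOR the bytes together:
  start with 0xC1
  0xC1 ⊕ 0xB7 = 0x76
  0x76 ⊕ 0xFE = 0x88
  0x88 ⊕ 0x19 = 0x91
  0x91 ⊕ 0xCF = 0x5E
  0x5E ⊕ 0x0A = 0x54
  0x54 ⊕ 0x71 = 0x25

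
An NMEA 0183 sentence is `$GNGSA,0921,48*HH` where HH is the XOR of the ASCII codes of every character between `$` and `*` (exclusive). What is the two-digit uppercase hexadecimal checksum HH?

5A

XOR the ASCII codes of the payload characters:
  'G' = 0x47 → acc = 0x47
  'N' = 0x4E → acc = 0x09
  'G' = 0x47 → acc = 0x4E
  'S' = 0x53 → acc = 0x1D
  'A' = 0x41 → acc = 0x5C
  ',' = 0x2C → acc = 0x70
  '0' = 0x30 → acc = 0x40
  '9' = 0x39 → acc = 0x79
  '2' = 0x32 → acc = 0x4B
  '1' = 0x31 → acc = 0x7A
  ',' = 0x2C → acc = 0x56
  '4' = 0x34 → acc = 0x62
  '8' = 0x38 → acc = 0x5A
Checksum = 0x5A.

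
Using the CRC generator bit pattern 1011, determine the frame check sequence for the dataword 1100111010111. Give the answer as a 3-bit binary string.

Append 3 zeros: 1100111010111000. Divide by 1011 (XOR where the leading bit is 1):
  pos 0: 1100 XOR 1011 = 0111
  pos 1: 1111 XOR 1011 = 0100
  pos 2: 1001 XOR 1011 = 0010
  pos 4: 1010 XOR 1011 = 0001
  pos 7: 1101 XOR 1011 = 0110
  pos 8: 1101 XOR 1011 = 0110
  pos 9: 1101 XOR 1011 = 0110
  pos 10: 1100 XOR 1011 = 0111
  pos 11: 1110 XOR 1011 = 0101
  pos 12: 1010 XOR 1011 = 0001
Remainder (last 3 bits) = 001. This is the CRC / FCS.

001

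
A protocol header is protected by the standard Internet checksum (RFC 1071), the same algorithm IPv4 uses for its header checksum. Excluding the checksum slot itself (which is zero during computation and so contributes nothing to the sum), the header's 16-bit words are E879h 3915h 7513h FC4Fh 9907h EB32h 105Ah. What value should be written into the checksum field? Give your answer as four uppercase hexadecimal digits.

D878

One's-complement addition (fold any carry out of bit 15 back into bit 0):
  0xE879 + 0x3915 = 0x1218E → wrap carry → 0x218F
  0x218F + 0x7513 = 0x096A2
  0x96A2 + 0xFC4F = 0x192F1 → wrap carry → 0x92F2
  0x92F2 + 0x9907 = 0x12BF9 → wrap carry → 0x2BFA
  0x2BFA + 0xEB32 = 0x1172C → wrap carry → 0x172D
  0x172D + 0x105A = 0x02787
One's-complement sum = 0x2787.
Checksum = ~0x2787 & 0xFFFF = 0xD878.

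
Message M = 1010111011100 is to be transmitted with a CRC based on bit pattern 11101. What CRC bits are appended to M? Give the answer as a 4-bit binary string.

Append 4 zeros: 10101110111000000. Divide by 11101 (XOR where the leading bit is 1):
  pos 0: 10101 XOR 11101 = 01000
  pos 1: 10001 XOR 11101 = 01100
  pos 2: 11001 XOR 11101 = 00100
  pos 4: 10001 XOR 11101 = 01100
  pos 5: 11001 XOR 11101 = 00100
  pos 7: 10010 XOR 11101 = 01111
  pos 8: 11110 XOR 11101 = 00011
  pos 11: 11000 XOR 11101 = 00101
Remainder (last 4 bits) = 1010. This is the CRC / FCS.

1010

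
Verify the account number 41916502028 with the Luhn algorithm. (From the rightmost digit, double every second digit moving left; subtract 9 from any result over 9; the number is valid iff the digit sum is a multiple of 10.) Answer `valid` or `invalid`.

valid

From the right, keep odd positions and double even positions (subtract 9 from any doubled value over 9):
  doubled (positions 2,4,...): 4 4 1 2 2 → sum 13
  kept (positions 1,3,...): 8 0 0 6 9 4 → sum 27
Total = 40.
40 mod 10 = 0, so the number is valid.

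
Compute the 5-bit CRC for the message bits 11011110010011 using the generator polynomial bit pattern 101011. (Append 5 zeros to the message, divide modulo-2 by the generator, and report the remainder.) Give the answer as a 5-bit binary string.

11100

Append 5 zeros: 1101111001001100000. Divide by 101011 (XOR where the leading bit is 1):
  pos 0: 110111 XOR 101011 = 011100
  pos 1: 111001 XOR 101011 = 010010
  pos 2: 100100 XOR 101011 = 001111
  pos 4: 111101 XOR 101011 = 010110
  pos 5: 101100 XOR 101011 = 000111
  pos 8: 111011 XOR 101011 = 010000
  pos 9: 100000 XOR 101011 = 001011
  pos 11: 101100 XOR 101011 = 000111
Remainder (last 5 bits) = 11100. This is the CRC / FCS.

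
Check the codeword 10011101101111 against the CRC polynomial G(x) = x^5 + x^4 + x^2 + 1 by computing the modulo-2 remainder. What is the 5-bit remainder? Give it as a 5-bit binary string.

Modulo-2 division of 10011101101111 by 110101:
  pos 0: 100111 XOR 110101 = 010010
  pos 1: 100100 XOR 110101 = 010001
  pos 2: 100011 XOR 110101 = 010110
  pos 3: 101101 XOR 110101 = 011000
  pos 4: 110000 XOR 110101 = 000101
  pos 7: 101111 XOR 110101 = 011010
  pos 8: 110101 XOR 110101 = 000000
Remainder = 00000 (zero — the frame passes the CRC check).

00000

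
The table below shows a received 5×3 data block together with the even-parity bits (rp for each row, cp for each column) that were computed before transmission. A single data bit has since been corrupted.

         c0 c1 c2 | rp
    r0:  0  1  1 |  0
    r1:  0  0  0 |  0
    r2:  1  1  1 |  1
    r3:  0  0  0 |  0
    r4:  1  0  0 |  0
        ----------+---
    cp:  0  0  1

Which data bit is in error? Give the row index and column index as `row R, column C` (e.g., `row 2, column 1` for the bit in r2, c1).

Recompute each row's even parity and compare to rp:
  r0: data parity 0, sent rp 0 → ok
  r1: data parity 0, sent rp 0 → ok
  r2: data parity 1, sent rp 1 → ok
  r3: data parity 0, sent rp 0 → ok
  r4: data parity 1, sent rp 0 → mismatch
Recompute each column's even parity and compare to cp:
  c0: data parity 0, sent cp 0 → ok
  c1: data parity 0, sent cp 0 → ok
  c2: data parity 0, sent cp 1 → mismatch
Exactly one row (r4) and one column (c2) fail → the flipped bit is at their intersection.

row 4, column 2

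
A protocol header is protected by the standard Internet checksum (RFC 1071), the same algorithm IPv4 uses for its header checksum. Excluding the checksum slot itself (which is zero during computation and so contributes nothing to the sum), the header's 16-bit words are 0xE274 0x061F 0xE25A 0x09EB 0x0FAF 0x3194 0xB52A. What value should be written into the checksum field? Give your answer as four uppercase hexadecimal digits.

34B8

One's-complement addition (fold any carry out of bit 15 back into bit 0):
  0xE274 + 0x061F = 0x0E893
  0xE893 + 0xE25A = 0x1CAED → wrap carry → 0xCAEE
  0xCAEE + 0x09EB = 0x0D4D9
  0xD4D9 + 0x0FAF = 0x0E488
  0xE488 + 0x3194 = 0x1161C → wrap carry → 0x161D
  0x161D + 0xB52A = 0x0CB47
One's-complement sum = 0xCB47.
Checksum = ~0xCB47 & 0xFFFF = 0x34B8.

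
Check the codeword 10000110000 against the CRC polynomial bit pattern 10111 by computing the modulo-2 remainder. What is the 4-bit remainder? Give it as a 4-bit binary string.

0001

Modulo-2 division of 10000110000 by 10111:
  pos 0: 10000 XOR 10111 = 00111
  pos 2: 11111 XOR 10111 = 01000
  pos 3: 10000 XOR 10111 = 00111
  pos 5: 11100 XOR 10111 = 01011
  pos 6: 10110 XOR 10111 = 00001
Remainder = 0001 (nonzero — an error is detected).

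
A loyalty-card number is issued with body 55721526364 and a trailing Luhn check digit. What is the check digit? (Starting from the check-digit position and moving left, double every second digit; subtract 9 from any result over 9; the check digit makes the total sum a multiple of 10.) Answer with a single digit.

0

Partial digits right→left: 4 6 3 6 2 5 1 2 7 5 5
Double every second digit counting from the check-digit position (so the 1st, 3rd, 5th, ... of the partial from the right).
  doubled (with −9 where >9): 8 6 4 2 5 1 → sum 26
  kept as-is: 6 6 5 2 5 → sum 24
Total = 26 + 24 = 50.
Check digit = (10 − (50 mod 10)) mod 10 = 0.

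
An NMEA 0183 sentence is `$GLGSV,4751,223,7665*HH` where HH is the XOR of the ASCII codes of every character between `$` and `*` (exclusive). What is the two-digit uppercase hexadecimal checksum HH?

XOR the ASCII codes of the payload characters:
  'G' = 0x47 → acc = 0x47
  'L' = 0x4C → acc = 0x0B
  'G' = 0x47 → acc = 0x4C
  'S' = 0x53 → acc = 0x1F
  'V' = 0x56 → acc = 0x49
  ',' = 0x2C → acc = 0x65
  '4' = 0x34 → acc = 0x51
  '7' = 0x37 → acc = 0x66
  '5' = 0x35 → acc = 0x53
  '1' = 0x31 → acc = 0x62
  ',' = 0x2C → acc = 0x4E
  '2' = 0x32 → acc = 0x7C
  '2' = 0x32 → acc = 0x4E
  '3' = 0x33 → acc = 0x7D
  ',' = 0x2C → acc = 0x51
  '7' = 0x37 → acc = 0x66
  '6' = 0x36 → acc = 0x50
  '6' = 0x36 → acc = 0x66
  '5' = 0x35 → acc = 0x53
Checksum = 0x53.

53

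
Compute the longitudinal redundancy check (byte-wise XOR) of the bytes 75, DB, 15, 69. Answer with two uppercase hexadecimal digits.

D2

XOR the bytes together:
  start with 0x75
  0x75 ⊕ 0xDB = 0xAE
  0xAE ⊕ 0x15 = 0xBB
  0xBB ⊕ 0x69 = 0xD2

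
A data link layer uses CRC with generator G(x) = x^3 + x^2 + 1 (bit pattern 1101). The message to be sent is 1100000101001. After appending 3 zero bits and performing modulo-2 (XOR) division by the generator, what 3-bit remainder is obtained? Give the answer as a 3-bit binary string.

010

Append 3 zeros: 1100000101001000. Divide by 1101 (XOR where the leading bit is 1):
  pos 0: 1100 XOR 1101 = 0001
  pos 3: 1000 XOR 1101 = 0101
  pos 4: 1011 XOR 1101 = 0110
  pos 5: 1100 XOR 1101 = 0001
  pos 8: 1100 XOR 1101 = 0001
  pos 11: 1100 XOR 1101 = 0001
Remainder (last 3 bits) = 010. This is the CRC / FCS.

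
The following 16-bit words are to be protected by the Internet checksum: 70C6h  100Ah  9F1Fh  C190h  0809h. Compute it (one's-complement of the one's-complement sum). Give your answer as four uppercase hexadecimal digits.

One's-complement addition (fold any carry out of bit 15 back into bit 0):
  0x70C6 + 0x100A = 0x080D0
  0x80D0 + 0x9F1F = 0x11FEF → wrap carry → 0x1FF0
  0x1FF0 + 0xC190 = 0x0E180
  0xE180 + 0x0809 = 0x0E989
One's-complement sum = 0xE989.
Checksum = ~0xE989 & 0xFFFF = 0x1676.

1676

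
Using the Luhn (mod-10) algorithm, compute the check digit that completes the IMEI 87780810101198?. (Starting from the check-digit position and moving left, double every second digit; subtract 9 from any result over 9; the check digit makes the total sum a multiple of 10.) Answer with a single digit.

5

Partial digits right→left: 8 9 1 1 0 1 0 1 8 0 8 7 7 8
Double every second digit counting from the check-digit position (so the 1st, 3rd, 5th, ... of the partial from the right).
  doubled (with −9 where >9): 7 2 0 0 7 7 5 → sum 28
  kept as-is: 9 1 1 1 0 7 8 → sum 27
Total = 28 + 27 = 55.
Check digit = (10 − (55 mod 10)) mod 10 = 5.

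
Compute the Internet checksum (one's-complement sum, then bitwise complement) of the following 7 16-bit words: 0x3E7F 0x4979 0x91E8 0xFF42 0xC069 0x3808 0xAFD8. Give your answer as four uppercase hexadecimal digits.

3E91

One's-complement addition (fold any carry out of bit 15 back into bit 0):
  0x3E7F + 0x4979 = 0x087F8
  0x87F8 + 0x91E8 = 0x119E0 → wrap carry → 0x19E1
  0x19E1 + 0xFF42 = 0x11923 → wrap carry → 0x1924
  0x1924 + 0xC069 = 0x0D98D
  0xD98D + 0x3808 = 0x11195 → wrap carry → 0x1196
  0x1196 + 0xAFD8 = 0x0C16E
One's-complement sum = 0xC16E.
Checksum = ~0xC16E & 0xFFFF = 0x3E91.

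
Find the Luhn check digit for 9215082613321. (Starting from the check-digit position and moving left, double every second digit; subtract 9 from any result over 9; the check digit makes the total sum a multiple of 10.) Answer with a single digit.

9

Partial digits right→left: 1 2 3 3 1 6 2 8 0 5 1 2 9
Double every second digit counting from the check-digit position (so the 1st, 3rd, 5th, ... of the partial from the right).
  doubled (with −9 where >9): 2 6 2 4 0 2 9 → sum 25
  kept as-is: 2 3 6 8 5 2 → sum 26
Total = 25 + 26 = 51.
Check digit = (10 − (51 mod 10)) mod 10 = 9.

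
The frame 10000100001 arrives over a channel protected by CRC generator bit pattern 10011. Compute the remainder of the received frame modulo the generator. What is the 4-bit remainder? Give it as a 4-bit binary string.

0000

Modulo-2 division of 10000100001 by 10011:
  pos 0: 10000 XOR 10011 = 00011
  pos 3: 11100 XOR 10011 = 01111
  pos 4: 11110 XOR 10011 = 01101
  pos 5: 11010 XOR 10011 = 01001
  pos 6: 10011 XOR 10011 = 00000
Remainder = 0000 (zero — the frame passes the CRC check).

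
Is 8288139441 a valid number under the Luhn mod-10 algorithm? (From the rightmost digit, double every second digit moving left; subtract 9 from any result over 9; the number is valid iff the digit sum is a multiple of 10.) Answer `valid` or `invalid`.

invalid

From the right, keep odd positions and double even positions (subtract 9 from any doubled value over 9):
  doubled (positions 2,4,...): 8 9 2 7 7 → sum 33
  kept (positions 1,3,...): 1 4 3 8 2 → sum 18
Total = 51.
51 mod 10 = 1, so the number is invalid.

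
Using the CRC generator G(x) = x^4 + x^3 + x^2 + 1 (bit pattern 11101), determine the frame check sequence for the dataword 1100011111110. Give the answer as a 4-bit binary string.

1101

Append 4 zeros: 11000111111100000. Divide by 11101 (XOR where the leading bit is 1):
  pos 0: 11000 XOR 11101 = 00101
  pos 2: 10111 XOR 11101 = 01010
  pos 3: 10101 XOR 11101 = 01000
  pos 4: 10001 XOR 11101 = 01100
  pos 5: 11001 XOR 11101 = 00100
  pos 7: 10011 XOR 11101 = 01110
  pos 8: 11100 XOR 11101 = 00001
  pos 12: 10000 XOR 11101 = 01101
Remainder (last 4 bits) = 1101. This is the CRC / FCS.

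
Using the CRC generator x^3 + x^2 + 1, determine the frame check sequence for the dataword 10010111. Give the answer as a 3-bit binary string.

Append 3 zeros: 10010111000. Divide by 1101 (XOR where the leading bit is 1):
  pos 0: 1001 XOR 1101 = 0100
  pos 1: 1000 XOR 1101 = 0101
  pos 2: 1011 XOR 1101 = 0110
  pos 3: 1101 XOR 1101 = 0000
  pos 7: 1000 XOR 1101 = 0101
Remainder (last 3 bits) = 101. This is the CRC / FCS.

101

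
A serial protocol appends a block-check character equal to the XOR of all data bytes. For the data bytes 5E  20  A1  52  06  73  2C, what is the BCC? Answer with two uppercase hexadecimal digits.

D4

XOR the bytes together:
  start with 0x5E
  0x5E ⊕ 0x20 = 0x7E
  0x7E ⊕ 0xA1 = 0xDF
  0xDF ⊕ 0x52 = 0x8D
  0x8D ⊕ 0x06 = 0x8B
  0x8B ⊕ 0x73 = 0xF8
  0xF8 ⊕ 0x2C = 0xD4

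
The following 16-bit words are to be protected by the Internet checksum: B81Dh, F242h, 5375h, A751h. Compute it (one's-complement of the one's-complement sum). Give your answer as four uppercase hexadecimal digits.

One's-complement addition (fold any carry out of bit 15 back into bit 0):
  0xB81D + 0xF242 = 0x1AA5F → wrap carry → 0xAA60
  0xAA60 + 0x5375 = 0x0FDD5
  0xFDD5 + 0xA751 = 0x1A526 → wrap carry → 0xA527
One's-complement sum = 0xA527.
Checksum = ~0xA527 & 0xFFFF = 0x5AD8.

5AD8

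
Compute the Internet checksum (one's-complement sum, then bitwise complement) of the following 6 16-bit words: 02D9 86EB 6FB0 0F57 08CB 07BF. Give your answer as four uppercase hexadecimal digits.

E6A9

One's-complement addition (fold any carry out of bit 15 back into bit 0):
  0x02D9 + 0x86EB = 0x089C4
  0x89C4 + 0x6FB0 = 0x0F974
  0xF974 + 0x0F57 = 0x108CB → wrap carry → 0x08CC
  0x08CC + 0x08CB = 0x01197
  0x1197 + 0x07BF = 0x01956
One's-complement sum = 0x1956.
Checksum = ~0x1956 & 0xFFFF = 0xE6A9.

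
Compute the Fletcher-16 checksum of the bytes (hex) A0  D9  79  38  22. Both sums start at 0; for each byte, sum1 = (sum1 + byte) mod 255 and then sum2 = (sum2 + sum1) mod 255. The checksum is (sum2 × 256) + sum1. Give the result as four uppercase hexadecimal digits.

894E

Running sums (mod 255):
  after byte 0 (A0): sum1=160, sum2=160
  after byte 1 (D9): sum1=122, sum2=27
  after byte 2 (79): sum1=243, sum2=15
  after byte 3 (38): sum1=44, sum2=59
  after byte 4 (22): sum1=78, sum2=137
Checksum = sum2·256 + sum1 = 137·256 + 78 = 35150 = 0x894E.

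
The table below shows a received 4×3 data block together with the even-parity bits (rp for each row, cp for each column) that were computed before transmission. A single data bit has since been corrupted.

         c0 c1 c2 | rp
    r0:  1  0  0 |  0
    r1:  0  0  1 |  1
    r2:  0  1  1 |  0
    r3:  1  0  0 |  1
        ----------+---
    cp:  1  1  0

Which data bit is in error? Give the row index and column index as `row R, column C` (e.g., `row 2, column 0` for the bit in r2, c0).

Recompute each row's even parity and compare to rp:
  r0: data parity 1, sent rp 0 → mismatch
  r1: data parity 1, sent rp 1 → ok
  r2: data parity 0, sent rp 0 → ok
  r3: data parity 1, sent rp 1 → ok
Recompute each column's even parity and compare to cp:
  c0: data parity 0, sent cp 1 → mismatch
  c1: data parity 1, sent cp 1 → ok
  c2: data parity 0, sent cp 0 → ok
Exactly one row (r0) and one column (c0) fail → the flipped bit is at their intersection.

row 0, column 0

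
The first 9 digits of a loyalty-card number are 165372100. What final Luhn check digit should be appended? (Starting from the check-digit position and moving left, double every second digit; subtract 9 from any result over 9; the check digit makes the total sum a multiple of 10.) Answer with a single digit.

Partial digits right→left: 0 0 1 2 7 3 5 6 1
Double every second digit counting from the check-digit position (so the 1st, 3rd, 5th, ... of the partial from the right).
  doubled (with −9 where >9): 0 2 5 1 2 → sum 10
  kept as-is: 0 2 3 6 → sum 11
Total = 10 + 11 = 21.
Check digit = (10 − (21 mod 10)) mod 10 = 9.

9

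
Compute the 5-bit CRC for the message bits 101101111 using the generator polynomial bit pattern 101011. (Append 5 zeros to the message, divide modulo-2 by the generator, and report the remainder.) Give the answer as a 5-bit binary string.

10101

Append 5 zeros: 10110111100000. Divide by 101011 (XOR where the leading bit is 1):
  pos 0: 101101 XOR 101011 = 000110
  pos 3: 110111 XOR 101011 = 011100
  pos 4: 111000 XOR 101011 = 010011
  pos 5: 100110 XOR 101011 = 001101
  pos 7: 110100 XOR 101011 = 011111
  pos 8: 111110 XOR 101011 = 010101
Remainder (last 5 bits) = 10101. This is the CRC / FCS.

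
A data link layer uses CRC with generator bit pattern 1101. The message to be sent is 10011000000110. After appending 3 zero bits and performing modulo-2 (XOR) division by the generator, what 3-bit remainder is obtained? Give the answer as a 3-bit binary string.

101

Append 3 zeros: 10011000000110000. Divide by 1101 (XOR where the leading bit is 1):
  pos 0: 1001 XOR 1101 = 0100
  pos 1: 1001 XOR 1101 = 0100
  pos 2: 1000 XOR 1101 = 0101
  pos 3: 1010 XOR 1101 = 0111
  pos 4: 1110 XOR 1101 = 0011
  pos 6: 1100 XOR 1101 = 0001
  pos 9: 1011 XOR 1101 = 0110
  pos 10: 1100 XOR 1101 = 0001
  pos 13: 1000 XOR 1101 = 0101
Remainder (last 3 bits) = 101. This is the CRC / FCS.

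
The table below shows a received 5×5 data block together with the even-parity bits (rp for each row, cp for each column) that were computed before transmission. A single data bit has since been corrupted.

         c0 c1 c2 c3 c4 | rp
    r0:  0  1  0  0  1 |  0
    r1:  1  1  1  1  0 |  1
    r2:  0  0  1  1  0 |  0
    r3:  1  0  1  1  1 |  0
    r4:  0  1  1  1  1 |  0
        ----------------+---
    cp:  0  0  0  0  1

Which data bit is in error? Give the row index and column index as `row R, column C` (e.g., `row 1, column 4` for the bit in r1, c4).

row 1, column 1

Recompute each row's even parity and compare to rp:
  r0: data parity 0, sent rp 0 → ok
  r1: data parity 0, sent rp 1 → mismatch
  r2: data parity 0, sent rp 0 → ok
  r3: data parity 0, sent rp 0 → ok
  r4: data parity 0, sent rp 0 → ok
Recompute each column's even parity and compare to cp:
  c0: data parity 0, sent cp 0 → ok
  c1: data parity 1, sent cp 0 → mismatch
  c2: data parity 0, sent cp 0 → ok
  c3: data parity 0, sent cp 0 → ok
  c4: data parity 1, sent cp 1 → ok
Exactly one row (r1) and one column (c1) fail → the flipped bit is at their intersection.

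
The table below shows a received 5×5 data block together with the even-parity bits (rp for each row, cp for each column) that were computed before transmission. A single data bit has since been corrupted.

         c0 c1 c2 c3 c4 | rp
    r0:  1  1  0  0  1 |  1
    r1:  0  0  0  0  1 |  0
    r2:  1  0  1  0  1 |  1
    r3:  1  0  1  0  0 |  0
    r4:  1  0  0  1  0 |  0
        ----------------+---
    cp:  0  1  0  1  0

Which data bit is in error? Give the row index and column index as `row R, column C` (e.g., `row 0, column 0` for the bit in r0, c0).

row 1, column 4

Recompute each row's even parity and compare to rp:
  r0: data parity 1, sent rp 1 → ok
  r1: data parity 1, sent rp 0 → mismatch
  r2: data parity 1, sent rp 1 → ok
  r3: data parity 0, sent rp 0 → ok
  r4: data parity 0, sent rp 0 → ok
Recompute each column's even parity and compare to cp:
  c0: data parity 0, sent cp 0 → ok
  c1: data parity 1, sent cp 1 → ok
  c2: data parity 0, sent cp 0 → ok
  c3: data parity 1, sent cp 1 → ok
  c4: data parity 1, sent cp 0 → mismatch
Exactly one row (r1) and one column (c4) fail → the flipped bit is at their intersection.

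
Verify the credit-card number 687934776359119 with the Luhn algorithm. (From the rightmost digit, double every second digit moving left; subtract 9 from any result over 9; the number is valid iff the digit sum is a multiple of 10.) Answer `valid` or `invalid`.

valid

From the right, keep odd positions and double even positions (subtract 9 from any doubled value over 9):
  doubled (positions 2,4,...): 2 9 6 5 8 9 7 → sum 46
  kept (positions 1,3,...): 9 1 5 6 7 3 7 6 → sum 44
Total = 90.
90 mod 10 = 0, so the number is valid.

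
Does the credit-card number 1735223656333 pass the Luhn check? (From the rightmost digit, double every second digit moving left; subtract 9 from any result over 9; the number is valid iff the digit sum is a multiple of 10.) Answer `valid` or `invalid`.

invalid

From the right, keep odd positions and double even positions (subtract 9 from any doubled value over 9):
  doubled (positions 2,4,...): 6 3 3 4 1 5 → sum 22
  kept (positions 1,3,...): 3 3 5 3 2 3 1 → sum 20
Total = 42.
42 mod 10 = 2, so the number is invalid.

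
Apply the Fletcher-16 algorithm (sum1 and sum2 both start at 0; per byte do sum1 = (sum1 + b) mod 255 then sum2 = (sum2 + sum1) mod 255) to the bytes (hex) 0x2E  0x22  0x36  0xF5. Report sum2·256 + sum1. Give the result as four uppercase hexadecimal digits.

Running sums (mod 255):
  after byte 0 (0x2E): sum1=46, sum2=46
  after byte 1 (0x22): sum1=80, sum2=126
  after byte 2 (0x36): sum1=134, sum2=5
  after byte 3 (0xF5): sum1=124, sum2=129
Checksum = sum2·256 + sum1 = 129·256 + 124 = 33148 = 0x817C.

817C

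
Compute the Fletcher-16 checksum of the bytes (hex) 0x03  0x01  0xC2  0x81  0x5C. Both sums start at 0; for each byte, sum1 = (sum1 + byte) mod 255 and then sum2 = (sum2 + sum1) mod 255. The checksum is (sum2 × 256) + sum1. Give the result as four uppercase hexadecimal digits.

Running sums (mod 255):
  after byte 0 (0x03): sum1=3, sum2=3
  after byte 1 (0x01): sum1=4, sum2=7
  after byte 2 (0xC2): sum1=198, sum2=205
  after byte 3 (0x81): sum1=72, sum2=22
  after byte 4 (0x5C): sum1=164, sum2=186
Checksum = sum2·256 + sum1 = 186·256 + 164 = 47780 = 0xBAA4.

BAA4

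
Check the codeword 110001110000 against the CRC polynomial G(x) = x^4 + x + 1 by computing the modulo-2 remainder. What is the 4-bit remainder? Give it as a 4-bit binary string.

0000

Modulo-2 division of 110001110000 by 10011:
  pos 0: 11000 XOR 10011 = 01011
  pos 1: 10111 XOR 10011 = 00100
  pos 3: 10011 XOR 10011 = 00000
Remainder = 0000 (zero — the frame passes the CRC check).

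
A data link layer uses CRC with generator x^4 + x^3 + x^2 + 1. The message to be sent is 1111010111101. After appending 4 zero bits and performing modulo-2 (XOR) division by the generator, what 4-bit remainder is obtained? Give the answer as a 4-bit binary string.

Append 4 zeros: 11110101111010000. Divide by 11101 (XOR where the leading bit is 1):
  pos 0: 11110 XOR 11101 = 00011
  pos 3: 11101 XOR 11101 = 00000
  pos 8: 11101 XOR 11101 = 00000
Remainder (last 4 bits) = 0000. This is the CRC / FCS.

0000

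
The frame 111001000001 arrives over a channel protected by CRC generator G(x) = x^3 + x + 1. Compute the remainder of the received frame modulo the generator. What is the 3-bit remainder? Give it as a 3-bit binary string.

Modulo-2 division of 111001000001 by 1011:
  pos 0: 1110 XOR 1011 = 0101
  pos 1: 1010 XOR 1011 = 0001
  pos 4: 1100 XOR 1011 = 0111
  pos 5: 1110 XOR 1011 = 0101
  pos 6: 1010 XOR 1011 = 0001
Remainder = 101 (nonzero — an error is detected).

101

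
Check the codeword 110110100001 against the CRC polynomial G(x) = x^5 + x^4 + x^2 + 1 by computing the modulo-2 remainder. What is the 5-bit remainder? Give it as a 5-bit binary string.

00000

Modulo-2 division of 110110100001 by 110101:
  pos 0: 110110 XOR 110101 = 000011
  pos 4: 111000 XOR 110101 = 001101
  pos 6: 110101 XOR 110101 = 000000
Remainder = 00000 (zero — the frame passes the CRC check).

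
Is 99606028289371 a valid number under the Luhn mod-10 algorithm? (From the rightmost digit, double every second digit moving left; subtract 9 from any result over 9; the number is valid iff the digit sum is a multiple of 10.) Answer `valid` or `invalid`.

From the right, keep odd positions and double even positions (subtract 9 from any doubled value over 9):
  doubled (positions 2,4,...): 5 9 4 4 3 3 9 → sum 37
  kept (positions 1,3,...): 1 3 8 8 0 0 9 → sum 29
Total = 66.
66 mod 10 = 6, so the number is invalid.

invalid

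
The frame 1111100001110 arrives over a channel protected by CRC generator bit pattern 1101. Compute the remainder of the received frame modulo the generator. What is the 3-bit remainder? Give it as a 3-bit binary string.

100

Modulo-2 division of 1111100001110 by 1101:
  pos 0: 1111 XOR 1101 = 0010
  pos 2: 1010 XOR 1101 = 0111
  pos 3: 1110 XOR 1101 = 0011
  pos 5: 1100 XOR 1101 = 0001
  pos 8: 1111 XOR 1101 = 0010
Remainder = 100 (nonzero — an error is detected).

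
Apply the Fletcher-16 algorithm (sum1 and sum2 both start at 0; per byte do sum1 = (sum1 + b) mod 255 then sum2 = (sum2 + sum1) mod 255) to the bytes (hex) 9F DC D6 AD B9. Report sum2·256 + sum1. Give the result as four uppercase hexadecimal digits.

Running sums (mod 255):
  after byte 0 (9F): sum1=159, sum2=159
  after byte 1 (DC): sum1=124, sum2=28
  after byte 2 (D6): sum1=83, sum2=111
  after byte 3 (AD): sum1=1, sum2=112
  after byte 4 (B9): sum1=186, sum2=43
Checksum = sum2·256 + sum1 = 43·256 + 186 = 11194 = 0x2BBA.

2BBA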